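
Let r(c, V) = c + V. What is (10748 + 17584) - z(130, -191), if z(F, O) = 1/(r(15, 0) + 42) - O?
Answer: 1604036/57 ≈ 28141.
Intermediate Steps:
r(c, V) = V + c
z(F, O) = 1/57 - O (z(F, O) = 1/((0 + 15) + 42) - O = 1/(15 + 42) - O = 1/57 - O)
(10748 + 17584) - z(130, -191) = (10748 + 17584) - (1/57 - 1*(-191)) = 28332 - (1/57 + 191) = 28332 - 1*10888/57 = 28332 - 10888/57 = 1604036/57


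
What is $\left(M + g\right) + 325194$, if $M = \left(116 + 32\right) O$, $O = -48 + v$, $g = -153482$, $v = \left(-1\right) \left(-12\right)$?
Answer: $166384$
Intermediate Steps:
$v = 12$
$O = -36$ ($O = -48 + 12 = -36$)
$M = -5328$ ($M = \left(116 + 32\right) \left(-36\right) = 148 \left(-36\right) = -5328$)
$\left(M + g\right) + 325194 = \left(-5328 - 153482\right) + 325194 = -158810 + 325194 = 166384$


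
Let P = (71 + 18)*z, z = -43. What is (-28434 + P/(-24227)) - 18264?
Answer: -1131348619/24227 ≈ -46698.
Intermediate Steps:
P = -3827 (P = (71 + 18)*(-43) = 89*(-43) = -3827)
(-28434 + P/(-24227)) - 18264 = (-28434 - 3827/(-24227)) - 18264 = (-28434 - 3827*(-1/24227)) - 18264 = (-28434 + 3827/24227) - 18264 = -688866691/24227 - 18264 = -1131348619/24227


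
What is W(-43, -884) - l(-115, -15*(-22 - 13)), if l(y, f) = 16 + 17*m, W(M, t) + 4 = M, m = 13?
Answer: -284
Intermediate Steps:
W(M, t) = -4 + M
l(y, f) = 237 (l(y, f) = 16 + 17*13 = 16 + 221 = 237)
W(-43, -884) - l(-115, -15*(-22 - 13)) = (-4 - 43) - 1*237 = -47 - 237 = -284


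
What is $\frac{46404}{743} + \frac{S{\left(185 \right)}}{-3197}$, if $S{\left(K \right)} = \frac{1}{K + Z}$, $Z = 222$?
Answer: $\frac{60379909573}{966775997} \approx 62.455$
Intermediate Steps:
$S{\left(K \right)} = \frac{1}{222 + K}$ ($S{\left(K \right)} = \frac{1}{K + 222} = \frac{1}{222 + K}$)
$\frac{46404}{743} + \frac{S{\left(185 \right)}}{-3197} = \frac{46404}{743} + \frac{1}{\left(222 + 185\right) \left(-3197\right)} = 46404 \cdot \frac{1}{743} + \frac{1}{407} \left(- \frac{1}{3197}\right) = \frac{46404}{743} + \frac{1}{407} \left(- \frac{1}{3197}\right) = \frac{46404}{743} - \frac{1}{1301179} = \frac{60379909573}{966775997}$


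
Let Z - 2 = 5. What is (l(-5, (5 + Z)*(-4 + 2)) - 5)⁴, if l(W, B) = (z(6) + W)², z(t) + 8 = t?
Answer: 3748096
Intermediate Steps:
Z = 7 (Z = 2 + 5 = 7)
z(t) = -8 + t
l(W, B) = (-2 + W)² (l(W, B) = ((-8 + 6) + W)² = (-2 + W)²)
(l(-5, (5 + Z)*(-4 + 2)) - 5)⁴ = ((-2 - 5)² - 5)⁴ = ((-7)² - 5)⁴ = (49 - 5)⁴ = 44⁴ = 3748096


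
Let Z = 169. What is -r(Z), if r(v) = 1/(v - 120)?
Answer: -1/49 ≈ -0.020408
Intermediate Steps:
r(v) = 1/(-120 + v)
-r(Z) = -1/(-120 + 169) = -1/49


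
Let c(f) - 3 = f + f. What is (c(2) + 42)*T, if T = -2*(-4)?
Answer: 392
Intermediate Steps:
T = 8
c(f) = 3 + 2*f (c(f) = 3 + (f + f) = 3 + 2*f)
(c(2) + 42)*T = ((3 + 2*2) + 42)*8 = ((3 + 4) + 42)*8 = (7 + 42)*8 = 49*8 = 392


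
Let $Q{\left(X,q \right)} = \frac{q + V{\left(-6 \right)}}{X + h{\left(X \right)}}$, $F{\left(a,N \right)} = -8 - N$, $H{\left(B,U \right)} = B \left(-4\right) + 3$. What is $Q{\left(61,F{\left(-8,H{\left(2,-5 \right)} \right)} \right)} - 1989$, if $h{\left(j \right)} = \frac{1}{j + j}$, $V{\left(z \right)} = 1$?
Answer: $- \frac{14804371}{7443} \approx -1989.0$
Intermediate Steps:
$H{\left(B,U \right)} = 3 - 4 B$ ($H{\left(B,U \right)} = - 4 B + 3 = 3 - 4 B$)
$h{\left(j \right)} = \frac{1}{2 j}$
$Q{\left(X,q \right)} = \frac{1 + q}{X + \frac{1}{2 X}}$ ($Q{\left(X,q \right)} = \frac{q + 1}{X + \frac{1}{2 X}} = \frac{1 + q}{X + \frac{1}{2 X}}$)
$Q{\left(61,F{\left(-8,H{\left(2,-5 \right)} \right)} \right)} - 1989 = 2 \cdot 61 \frac{1}{1 + 2 \cdot 61^{2}} \left(1 - \left(11 - 8\right)\right) - 1989 = 2 \cdot 61 \frac{1}{1 + 2 \cdot 3721} \left(1 - 3\right) - 1989 = 2 \cdot 61 \frac{1}{1 + 7442} \left(1 - 3\right) - 1989 = 2 \cdot 61 \cdot \frac{1}{7443} \left(1 + \left(-8 + 5\right)\right) - 1989 = 2 \cdot 61 \cdot \frac{1}{7443} \left(1 - 3\right) - 1989 = 2 \cdot 61 \cdot \frac{1}{7443} \left(-2\right) - 1989 = - \frac{244}{7443} - 1989 = - \frac{14804371}{7443}$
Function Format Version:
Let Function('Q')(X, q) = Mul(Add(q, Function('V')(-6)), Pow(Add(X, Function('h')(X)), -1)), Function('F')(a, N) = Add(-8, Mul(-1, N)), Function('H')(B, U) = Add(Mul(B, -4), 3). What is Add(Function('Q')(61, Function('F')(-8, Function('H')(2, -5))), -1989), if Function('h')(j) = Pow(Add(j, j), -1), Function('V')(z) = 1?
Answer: Rational(-14804371, 7443) ≈ -1989.0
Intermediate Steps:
Function('H')(B, U) = Add(3, Mul(-4, B)) (Function('H')(B, U) = Add(Mul(-4, B), 3) = Add(3, Mul(-4, B)))
Function('h')(j) = Mul(Rational(1, 2), Pow(j, -1)) (Function('h')(j) = Pow(Mul(2, j), -1) = Mul(Rational(1, 2), Pow(j, -1)))
Function('Q')(X, q) = Mul(Pow(Add(X, Mul(Rational(1, 2), Pow(X, -1))), -1), Add(1, q)) (Function('Q')(X, q) = Mul(Add(q, 1), Pow(Add(X, Mul(Rational(1, 2), Pow(X, -1))), -1)) = Mul(Add(1, q), Pow(Add(X, Mul(Rational(1, 2), Pow(X, -1))), -1)) = Mul(Pow(Add(X, Mul(Rational(1, 2), Pow(X, -1))), -1), Add(1, q)))
Add(Function('Q')(61, Function('F')(-8, Function('H')(2, -5))), -1989) = Add(Mul(2, 61, Pow(Add(1, Mul(2, Pow(61, 2))), -1), Add(1, Add(-8, Mul(-1, Add(3, Mul(-4, 2)))))), -1989) = Add(Mul(2, 61, Pow(Add(1, Mul(2, 3721)), -1), Add(1, Add(-8, Mul(-1, Add(3, -8))))), -1989) = Add(Mul(2, 61, Pow(Add(1, 7442), -1), Add(1, Add(-8, Mul(-1, -5)))), -1989) = Add(Mul(2, 61, Pow(7443, -1), Add(1, Add(-8, 5))), -1989) = Add(Mul(2, 61, Rational(1, 7443), Add(1, -3)), -1989) = Add(Mul(2, 61, Rational(1, 7443), -2), -1989) = Add(Rational(-244, 7443), -1989) = Rational(-14804371, 7443)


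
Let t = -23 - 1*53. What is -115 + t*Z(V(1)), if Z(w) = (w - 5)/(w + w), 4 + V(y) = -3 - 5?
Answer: -1013/6 ≈ -168.83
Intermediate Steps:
V(y) = -12 (V(y) = -4 + (-3 - 5) = -4 - 8 = -12)
t = -76 (t = -23 - 53 = -76)
Z(w) = (-5 + w)/(2*w) (Z(w) = (-5 + w)/((2*w)) = (-5 + w)*(1/(2*w)) = (-5 + w)/(2*w))
-115 + t*Z(V(1)) = -115 - 38*(-5 - 12)/(-12) = -115 - 38*(-1)*(-17)/12 = -115 - 76*17/24 = -115 - 323/6 = -1013/6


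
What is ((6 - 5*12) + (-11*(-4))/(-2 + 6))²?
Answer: 1849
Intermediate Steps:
((6 - 5*12) + (-11*(-4))/(-2 + 6))² = ((6 - 60) + 44/4)² = (-54 + 44*(¼))² = (-54 + 11)² = (-43)² = 1849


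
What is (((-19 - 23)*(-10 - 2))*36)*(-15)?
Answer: -272160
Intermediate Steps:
(((-19 - 23)*(-10 - 2))*36)*(-15) = (-42*(-12)*36)*(-15) = (504*36)*(-15) = 18144*(-15) = -272160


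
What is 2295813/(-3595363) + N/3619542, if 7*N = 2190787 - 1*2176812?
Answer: -58118295845597/91094971686222 ≈ -0.63800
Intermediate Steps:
N = 13975/7 (N = (2190787 - 1*2176812)/7 = (2190787 - 2176812)/7 = (⅐)*13975 = 13975/7 ≈ 1996.4)
2295813/(-3595363) + N/3619542 = 2295813/(-3595363) + (13975/7)/3619542 = 2295813*(-1/3595363) + (13975/7)*(1/3619542) = -2295813/3595363 + 13975/25336794 = -58118295845597/91094971686222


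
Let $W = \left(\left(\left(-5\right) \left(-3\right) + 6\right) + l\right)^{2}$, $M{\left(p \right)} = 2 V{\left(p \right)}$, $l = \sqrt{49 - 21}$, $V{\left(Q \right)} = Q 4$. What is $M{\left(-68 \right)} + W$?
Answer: $-75 + 84 \sqrt{7} \approx 147.24$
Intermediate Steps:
$V{\left(Q \right)} = 4 Q$
$l = 2 \sqrt{7}$ ($l = \sqrt{28} = 2 \sqrt{7} \approx 5.2915$)
$M{\left(p \right)} = 8 p$ ($M{\left(p \right)} = 2 \cdot 4 p = 8 p$)
$W = \left(21 + 2 \sqrt{7}\right)^{2}$ ($W = \left(\left(\left(-5\right) \left(-3\right) + 6\right) + 2 \sqrt{7}\right)^{2} = \left(\left(15 + 6\right) + 2 \sqrt{7}\right)^{2} = \left(21 + 2 \sqrt{7}\right)^{2} \approx 691.24$)
$M{\left(-68 \right)} + W = 8 \left(-68\right) + \left(469 + 84 \sqrt{7}\right) = -544 + \left(469 + 84 \sqrt{7}\right) = -75 + 84 \sqrt{7}$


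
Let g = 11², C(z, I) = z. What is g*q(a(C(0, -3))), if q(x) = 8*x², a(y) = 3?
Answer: 8712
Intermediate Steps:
g = 121
g*q(a(C(0, -3))) = 121*(8*3²) = 121*(8*9) = 121*72 = 8712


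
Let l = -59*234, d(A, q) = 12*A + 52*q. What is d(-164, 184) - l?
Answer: 21406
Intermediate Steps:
l = -13806
d(-164, 184) - l = (12*(-164) + 52*184) - 1*(-13806) = (-1968 + 9568) + 13806 = 7600 + 13806 = 21406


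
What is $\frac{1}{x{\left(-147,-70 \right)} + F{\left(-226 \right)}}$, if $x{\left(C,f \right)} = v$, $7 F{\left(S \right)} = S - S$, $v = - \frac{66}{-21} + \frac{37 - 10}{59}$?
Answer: $\frac{413}{1487} \approx 0.27774$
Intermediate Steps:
$v = \frac{1487}{413}$ ($v = \left(-66\right) \left(- \frac{1}{21}\right) + 27 \cdot \frac{1}{59} = \frac{22}{7} + \frac{27}{59} = \frac{1487}{413} \approx 3.6005$)
$F{\left(S \right)} = 0$ ($F{\left(S \right)} = \frac{S - S}{7} = \frac{1}{7} \cdot 0 = 0$)
$x{\left(C,f \right)} = \frac{1487}{413}$
$\frac{1}{x{\left(-147,-70 \right)} + F{\left(-226 \right)}} = \frac{1}{\frac{1487}{413} + 0} = \frac{1}{\frac{1487}{413}} = \frac{413}{1487}$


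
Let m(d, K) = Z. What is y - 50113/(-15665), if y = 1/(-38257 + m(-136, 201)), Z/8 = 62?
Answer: 1892301328/591526065 ≈ 3.1990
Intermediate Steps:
Z = 496 (Z = 8*62 = 496)
m(d, K) = 496
y = -1/37761 (y = 1/(-38257 + 496) = 1/(-37761) = -1/37761 ≈ -2.6482e-5)
y - 50113/(-15665) = -1/37761 - 50113/(-15665) = -1/37761 - 50113*(-1/15665) = -1/37761 + 50113/15665 = 1892301328/591526065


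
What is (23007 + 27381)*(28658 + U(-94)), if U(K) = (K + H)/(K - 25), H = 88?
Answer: 10108152912/7 ≈ 1.4440e+9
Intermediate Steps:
U(K) = (88 + K)/(-25 + K) (U(K) = (K + 88)/(K - 25) = (88 + K)/(-25 + K))
(23007 + 27381)*(28658 + U(-94)) = (23007 + 27381)*(28658 + (88 - 94)/(-25 - 94)) = 50388*(28658 - 6/(-119)) = 50388*(28658 - 1/119*(-6)) = 50388*(28658 + 6/119) = 50388*(3410308/119) = 10108152912/7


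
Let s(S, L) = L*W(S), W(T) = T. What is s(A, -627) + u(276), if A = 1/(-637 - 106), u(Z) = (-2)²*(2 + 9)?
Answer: 33319/743 ≈ 44.844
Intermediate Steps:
u(Z) = 44 (u(Z) = 4*11 = 44)
A = -1/743 (A = 1/(-743) = -1/743 ≈ -0.0013459)
s(S, L) = L*S
s(A, -627) + u(276) = -627*(-1/743) + 44 = 627/743 + 44 = 33319/743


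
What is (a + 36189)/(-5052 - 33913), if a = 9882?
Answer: -46071/38965 ≈ -1.1824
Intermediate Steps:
(a + 36189)/(-5052 - 33913) = (9882 + 36189)/(-5052 - 33913) = 46071/(-38965) = 46071*(-1/38965) = -46071/38965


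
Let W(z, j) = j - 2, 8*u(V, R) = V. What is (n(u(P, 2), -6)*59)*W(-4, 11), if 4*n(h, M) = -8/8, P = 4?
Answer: -531/4 ≈ -132.75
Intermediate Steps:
u(V, R) = V/8
n(h, M) = -¼ (n(h, M) = (-8/8)/4 = (-8*⅛)/4 = (¼)*(-1) = -¼)
W(z, j) = -2 + j
(n(u(P, 2), -6)*59)*W(-4, 11) = (-¼*59)*(-2 + 11) = -59/4*9 = -531/4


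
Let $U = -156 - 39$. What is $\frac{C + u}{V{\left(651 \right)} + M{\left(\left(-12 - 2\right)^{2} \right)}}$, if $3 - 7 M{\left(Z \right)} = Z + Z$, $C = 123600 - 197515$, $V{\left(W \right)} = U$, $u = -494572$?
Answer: $\frac{3979409}{1754} \approx 2268.8$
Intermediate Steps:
$U = -195$
$V{\left(W \right)} = -195$
$C = -73915$
$M{\left(Z \right)} = \frac{3}{7} - \frac{2 Z}{7}$ ($M{\left(Z \right)} = \frac{3}{7} - \frac{Z + Z}{7} = \frac{3}{7} - \frac{2 Z}{7}$)
$\frac{C + u}{V{\left(651 \right)} + M{\left(\left(-12 - 2\right)^{2} \right)}} = \frac{-73915 - 494572}{-195 + \left(\frac{3}{7} - \frac{2 \left(-12 - 2\right)^{2}}{7}\right)} = - \frac{568487}{-195 + \left(\frac{3}{7} - \frac{2 \left(-14\right)^{2}}{7}\right)} = - \frac{568487}{-195 + \left(\frac{3}{7} - 56\right)} = - \frac{568487}{-195 - \frac{389}{7}} = - \frac{568487}{- \frac{1754}{7}} = \left(-568487\right) \left(- \frac{7}{1754}\right) = \frac{3979409}{1754}$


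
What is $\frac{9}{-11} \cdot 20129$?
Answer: $- \frac{181161}{11} \approx -16469.0$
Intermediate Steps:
$\frac{9}{-11} \cdot 20129 = 9 \left(- \frac{1}{11}\right) 20129 = \left(- \frac{9}{11}\right) 20129 = - \frac{181161}{11}$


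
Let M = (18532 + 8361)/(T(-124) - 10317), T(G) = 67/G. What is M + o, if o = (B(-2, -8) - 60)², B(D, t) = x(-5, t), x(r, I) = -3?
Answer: 5074504643/1279375 ≈ 3966.4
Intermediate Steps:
B(D, t) = -3
o = 3969 (o = (-3 - 60)² = (-63)² = 3969)
M = -3334732/1279375 (M = (18532 + 8361)/(67/(-124) - 10317) = 26893/(67*(-1/124) - 10317) = 26893/(-67/124 - 10317) = 26893/(-1279375/124) = 26893*(-124/1279375) = -3334732/1279375 ≈ -2.6065)
M + o = -3334732/1279375 + 3969 = 5074504643/1279375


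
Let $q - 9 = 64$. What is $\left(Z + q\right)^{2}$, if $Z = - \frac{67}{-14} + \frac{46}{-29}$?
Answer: $\frac{957097969}{164836} \approx 5806.4$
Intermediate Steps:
$q = 73$ ($q = 9 + 64 = 73$)
$Z = \frac{1299}{406}$ ($Z = \left(-67\right) \left(- \frac{1}{14}\right) + 46 \left(- \frac{1}{29}\right) = \frac{67}{14} - \frac{46}{29} = \frac{1299}{406} \approx 3.1995$)
$\left(Z + q\right)^{2} = \left(\frac{1299}{406} + 73\right)^{2} = \left(\frac{30937}{406}\right)^{2} = \frac{957097969}{164836}$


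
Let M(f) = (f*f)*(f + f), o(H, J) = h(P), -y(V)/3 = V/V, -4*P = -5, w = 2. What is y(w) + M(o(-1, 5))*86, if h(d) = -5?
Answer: -21503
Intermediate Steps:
P = 5/4 (P = -¼*(-5) = 5/4 ≈ 1.2500)
y(V) = -3 (y(V) = -3*V/V = -3*1 = -3)
o(H, J) = -5
M(f) = 2*f³ (M(f) = f²*(2*f) = 2*f³)
y(w) + M(o(-1, 5))*86 = -3 + (2*(-5)³)*86 = -3 + (2*(-125))*86 = -3 - 250*86 = -3 - 21500 = -21503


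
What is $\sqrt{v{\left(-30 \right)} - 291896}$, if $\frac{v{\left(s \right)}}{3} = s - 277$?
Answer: $i \sqrt{292817} \approx 541.13 i$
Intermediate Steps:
$v{\left(s \right)} = -831 + 3 s$ ($v{\left(s \right)} = 3 \left(s - 277\right) = 3 \left(-277 + s\right) = -831 + 3 s$)
$\sqrt{v{\left(-30 \right)} - 291896} = \sqrt{\left(-831 + 3 \left(-30\right)\right) - 291896} = \sqrt{\left(-831 - 90\right) - 291896} = \sqrt{-921 - 291896} = \sqrt{-292817} = i \sqrt{292817}$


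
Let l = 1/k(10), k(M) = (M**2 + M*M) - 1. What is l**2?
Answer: 1/39601 ≈ 2.5252e-5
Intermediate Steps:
k(M) = -1 + 2*M**2 (k(M) = (M**2 + M**2) - 1 = 2*M**2 - 1 = -1 + 2*M**2)
l = 1/199 (l = 1/(-1 + 2*10**2) = 1/(-1 + 2*100) = 1/(-1 + 200) = 1/199 ≈ 0.0050251)
l**2 = (1/199)**2 = 1/39601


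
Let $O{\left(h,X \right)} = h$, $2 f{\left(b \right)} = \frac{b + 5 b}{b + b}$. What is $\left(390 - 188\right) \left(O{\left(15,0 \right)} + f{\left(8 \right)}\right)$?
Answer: $3333$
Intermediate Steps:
$f{\left(b \right)} = \frac{3}{2}$ ($f{\left(b \right)} = \frac{\left(b + 5 b\right) \frac{1}{b + b}}{2} = \frac{6 b \frac{1}{2 b}}{2} = \frac{1}{2} \cdot 3 = \frac{3}{2}$)
$\left(390 - 188\right) \left(O{\left(15,0 \right)} + f{\left(8 \right)}\right) = \left(390 - 188\right) \left(15 + \frac{3}{2}\right) = 202 \cdot \frac{33}{2} = 3333$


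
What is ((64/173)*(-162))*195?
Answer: -2021760/173 ≈ -11686.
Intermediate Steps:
((64/173)*(-162))*195 = -10368/173*195 = -2021760/173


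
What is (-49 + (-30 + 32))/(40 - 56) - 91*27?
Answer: -39265/16 ≈ -2454.1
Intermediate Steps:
(-49 + (-30 + 32))/(40 - 56) - 91*27 = (-49 + 2)/(-16) - 2457 = -47*(-1/16) - 2457 = 47/16 - 2457 = -39265/16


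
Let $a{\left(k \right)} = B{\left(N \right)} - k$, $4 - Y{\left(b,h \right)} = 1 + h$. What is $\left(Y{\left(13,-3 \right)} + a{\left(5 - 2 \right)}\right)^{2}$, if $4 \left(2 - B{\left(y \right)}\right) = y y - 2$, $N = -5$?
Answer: $\frac{9}{16} \approx 0.5625$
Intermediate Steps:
$B{\left(y \right)} = \frac{5}{2} - \frac{y^{2}}{4}$ ($B{\left(y \right)} = 2 - \frac{y y - 2}{4} = 2 - \frac{y^{2} - 2}{4} = 2 - \frac{-2 + y^{2}}{4} = 2 - \left(- \frac{1}{2} + \frac{y^{2}}{4}\right) = \frac{5}{2} - \frac{y^{2}}{4}$)
$Y{\left(b,h \right)} = 3 - h$ ($Y{\left(b,h \right)} = 4 - \left(1 + h\right) = 3 - h$)
$a{\left(k \right)} = - \frac{15}{4} - k$ ($a{\left(k \right)} = \left(\frac{5}{2} - \frac{\left(-5\right)^{2}}{4}\right) - k = \left(\frac{5}{2} - \frac{25}{4}\right) - k = - \frac{15}{4} - k$)
$\left(Y{\left(13,-3 \right)} + a{\left(5 - 2 \right)}\right)^{2} = \left(\left(3 - -3\right) - \left(\frac{35}{4} - 2\right)\right)^{2} = \left(\left(3 + 3\right) - \frac{27}{4}\right)^{2} = \left(6 - \frac{27}{4}\right)^{2} = \left(- \frac{3}{4}\right)^{2} = \frac{9}{16}$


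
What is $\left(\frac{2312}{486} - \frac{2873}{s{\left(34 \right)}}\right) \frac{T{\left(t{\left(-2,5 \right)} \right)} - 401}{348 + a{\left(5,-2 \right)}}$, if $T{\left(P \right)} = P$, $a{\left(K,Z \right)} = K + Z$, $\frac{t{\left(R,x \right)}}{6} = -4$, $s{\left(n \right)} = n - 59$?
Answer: $- \frac{12359663}{85293} \approx -144.91$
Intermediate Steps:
$s{\left(n \right)} = -59 + n$
$t{\left(R,x \right)} = -24$ ($t{\left(R,x \right)} = 6 \left(-4\right) = -24$)
$\left(\frac{2312}{486} - \frac{2873}{s{\left(34 \right)}}\right) \frac{T{\left(t{\left(-2,5 \right)} \right)} - 401}{348 + a{\left(5,-2 \right)}} = \left(\frac{2312}{486} - \frac{2873}{-59 + 34}\right) \frac{-24 - 401}{348 + \left(5 - 2\right)} = \left(2312 \cdot \frac{1}{486} - \frac{2873}{-25}\right) \left(- \frac{425}{348 + 3}\right) = \left(\frac{1156}{243} - - \frac{2873}{25}\right) \left(- \frac{425}{351}\right) = \left(\frac{1156}{243} + \frac{2873}{25}\right) \left(\left(-425\right) \frac{1}{351}\right) = \frac{727039}{6075} \left(- \frac{425}{351}\right) = - \frac{12359663}{85293}$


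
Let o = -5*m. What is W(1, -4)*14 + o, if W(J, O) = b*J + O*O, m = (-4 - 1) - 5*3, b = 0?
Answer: 324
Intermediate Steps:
m = -20 (m = -5 - 15 = -20)
W(J, O) = O**2 (W(J, O) = 0*J + O*O = 0 + O**2 = O**2)
o = 100 (o = -5*(-20) = 100)
W(1, -4)*14 + o = (-4)**2*14 + 100 = 16*14 + 100 = 224 + 100 = 324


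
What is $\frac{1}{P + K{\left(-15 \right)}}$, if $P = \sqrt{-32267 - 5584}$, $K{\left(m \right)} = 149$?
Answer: $\frac{149}{60052} - \frac{i \sqrt{37851}}{60052} \approx 0.0024812 - 0.0032397 i$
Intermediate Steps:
$P = i \sqrt{37851}$ ($P = \sqrt{-37851} = i \sqrt{37851} \approx 194.55 i$)
$\frac{1}{P + K{\left(-15 \right)}} = \frac{1}{i \sqrt{37851} + 149} = \frac{1}{149 + i \sqrt{37851}}$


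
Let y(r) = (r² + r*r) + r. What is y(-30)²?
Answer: 3132900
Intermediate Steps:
y(r) = r + 2*r² (y(r) = (r² + r²) + r = 2*r² + r = r + 2*r²)
y(-30)² = (-30*(1 + 2*(-30)))² = (-30*(1 - 60))² = (-30*(-59))² = 1770² = 3132900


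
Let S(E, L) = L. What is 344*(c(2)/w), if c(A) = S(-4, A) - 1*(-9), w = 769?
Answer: 3784/769 ≈ 4.9207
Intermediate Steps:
c(A) = 9 + A (c(A) = A - 1*(-9) = A + 9 = 9 + A)
344*(c(2)/w) = 344*((9 + 2)/769) = 344*(11*(1/769)) = 344*(11/769) = 3784/769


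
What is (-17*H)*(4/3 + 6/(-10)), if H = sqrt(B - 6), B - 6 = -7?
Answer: -187*I*sqrt(7)/15 ≈ -32.984*I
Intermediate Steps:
B = -1 (B = 6 - 7 = -1)
H = I*sqrt(7) (H = sqrt(-1 - 6) = sqrt(-7) = I*sqrt(7) ≈ 2.6458*I)
(-17*H)*(4/3 + 6/(-10)) = (-17*I*sqrt(7))*(4/3 + 6/(-10)) = (-17*I*sqrt(7))*(4*(1/3) + 6*(-1/10)) = (-17*I*sqrt(7))*(4/3 - 3/5) = -17*I*sqrt(7)*(11/15) = -187*I*sqrt(7)/15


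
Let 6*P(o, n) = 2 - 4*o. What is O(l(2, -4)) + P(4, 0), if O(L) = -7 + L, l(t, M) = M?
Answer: -40/3 ≈ -13.333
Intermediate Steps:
P(o, n) = ⅓ - 2*o/3 (P(o, n) = (2 - 4*o)/6 = ⅓ - 2*o/3)
O(l(2, -4)) + P(4, 0) = (-7 - 4) + (⅓ - ⅔*4) = -11 + (⅓ - 8/3) = -11 - 7/3 = -40/3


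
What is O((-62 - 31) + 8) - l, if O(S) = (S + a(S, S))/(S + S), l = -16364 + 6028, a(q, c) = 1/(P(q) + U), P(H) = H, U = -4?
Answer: 78195623/7565 ≈ 10337.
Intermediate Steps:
a(q, c) = 1/(-4 + q) (a(q, c) = 1/(q - 4) = 1/(-4 + q))
l = -10336
O(S) = (S + 1/(-4 + S))/(2*S) (O(S) = (S + 1/(-4 + S))/(S + S) = (S + 1/(-4 + S))/((2*S)) = (S + 1/(-4 + S))*(1/(2*S)) = (S + 1/(-4 + S))/(2*S))
O((-62 - 31) + 8) - l = (1 + ((-62 - 31) + 8)*(-4 + ((-62 - 31) + 8)))/(2*((-62 - 31) + 8)*(-4 + ((-62 - 31) + 8))) - 1*(-10336) = (1 + (-93 + 8)*(-4 + (-93 + 8)))/(2*(-93 + 8)*(-4 + (-93 + 8))) + 10336 = (½)*(1 - 85*(-4 - 85))/(-85*(-4 - 85)) + 10336 = (½)*(-1/85)*(1 - 85*(-89))/(-89) + 10336 = (½)*(-1/85)*(-1/89)*(1 + 7565) + 10336 = (½)*(-1/85)*(-1/89)*7566 + 10336 = 3783/7565 + 10336 = 78195623/7565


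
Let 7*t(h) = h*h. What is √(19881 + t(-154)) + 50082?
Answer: 50082 + √23269 ≈ 50235.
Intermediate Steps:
t(h) = h²/7 (t(h) = (h*h)/7 = h²/7)
√(19881 + t(-154)) + 50082 = √(19881 + (⅐)*(-154)²) + 50082 = √(19881 + (⅐)*23716) + 50082 = √(19881 + 3388) + 50082 = √23269 + 50082 = 50082 + √23269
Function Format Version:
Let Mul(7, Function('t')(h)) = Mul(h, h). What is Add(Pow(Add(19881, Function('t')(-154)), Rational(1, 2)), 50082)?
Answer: Add(50082, Pow(23269, Rational(1, 2))) ≈ 50235.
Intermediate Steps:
Function('t')(h) = Mul(Rational(1, 7), Pow(h, 2)) (Function('t')(h) = Mul(Rational(1, 7), Mul(h, h)) = Mul(Rational(1, 7), Pow(h, 2)))
Add(Pow(Add(19881, Function('t')(-154)), Rational(1, 2)), 50082) = Add(Pow(Add(19881, Mul(Rational(1, 7), Pow(-154, 2))), Rational(1, 2)), 50082) = Add(Pow(Add(19881, Mul(Rational(1, 7), 23716)), Rational(1, 2)), 50082) = Add(Pow(Add(19881, 3388), Rational(1, 2)), 50082) = Add(Pow(23269, Rational(1, 2)), 50082) = Add(50082, Pow(23269, Rational(1, 2)))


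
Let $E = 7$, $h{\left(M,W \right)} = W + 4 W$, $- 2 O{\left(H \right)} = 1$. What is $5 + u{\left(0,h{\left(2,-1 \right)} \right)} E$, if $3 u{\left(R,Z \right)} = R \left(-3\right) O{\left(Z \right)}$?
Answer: $5$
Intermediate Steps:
$O{\left(H \right)} = - \frac{1}{2}$ ($O{\left(H \right)} = \left(- \frac{1}{2}\right) 1 = - \frac{1}{2}$)
$h{\left(M,W \right)} = 5 W$
$u{\left(R,Z \right)} = \frac{R}{2}$ ($u{\left(R,Z \right)} = \frac{R \left(-3\right) \left(- \frac{1}{2}\right)}{3} = \frac{- 3 R \left(- \frac{1}{2}\right)}{3} = \frac{\frac{3}{2} R}{3} = \frac{R}{2}$)
$5 + u{\left(0,h{\left(2,-1 \right)} \right)} E = 5 + \frac{1}{2} \cdot 0 \cdot 7 = 5 + 0 \cdot 7 = 5 + 0 = 5$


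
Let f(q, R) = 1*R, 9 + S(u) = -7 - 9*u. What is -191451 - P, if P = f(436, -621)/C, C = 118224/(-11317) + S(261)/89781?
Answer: -2037867501164016/10641033649 ≈ -1.9151e+5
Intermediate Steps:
S(u) = -16 - 9*u (S(u) = -9 + (-7 - 9*u) = -16 - 9*u)
f(q, R) = R
C = -10641033649/1016051577 (C = 118224/(-11317) + (-16 - 9*261)/89781 = 118224*(-1/11317) + (-16 - 2349)*(1/89781) = -118224/11317 - 2365*1/89781 = -118224/11317 - 2365/89781 = -10641033649/1016051577 ≈ -10.473)
P = 630968029317/10641033649 (P = -621/(-10641033649/1016051577) = -621*(-1016051577/10641033649) = 630968029317/10641033649 ≈ 59.296)
-191451 - P = -191451 - 1*630968029317/10641033649 = -191451 - 630968029317/10641033649 = -2037867501164016/10641033649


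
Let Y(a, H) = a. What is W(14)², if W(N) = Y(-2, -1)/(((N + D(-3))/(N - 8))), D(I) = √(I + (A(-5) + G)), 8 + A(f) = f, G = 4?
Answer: 36/(7 + I*√3)² ≈ 0.61243 - 0.32284*I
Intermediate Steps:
A(f) = -8 + f
D(I) = √(-9 + I) (D(I) = √(I + ((-8 - 5) + 4)) = √(I + (-13 + 4)) = √(I - 9) = √(-9 + I))
W(N) = -2*(-8 + N)/(N + 2*I*√3) (W(N) = -2*(N - 8)/(N + √(-9 - 3)) = -2*(-8 + N)/(N + √(-12)) = -2*(-8 + N)/(N + 2*I*√3))
W(14)² = (2*(8 - 1*14)/(14 + 2*I*√3))² = (2*(8 - 14)/(14 + 2*I*√3))² = (2*(-6)/(14 + 2*I*√3))² = (-12/(14 + 2*I*√3))² = 144/(14 + 2*I*√3)²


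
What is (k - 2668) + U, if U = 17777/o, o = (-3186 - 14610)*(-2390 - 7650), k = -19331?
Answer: -3930601790383/178671840 ≈ -21999.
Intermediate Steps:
o = 178671840 (o = -17796*(-10040) = 178671840)
U = 17777/178671840 ≈ 9.9495e-5
(k - 2668) + U = (-19331 - 2668) + 17777/178671840 = -21999 + 17777/178671840 = -3930601790383/178671840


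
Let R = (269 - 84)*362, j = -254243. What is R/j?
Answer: -66970/254243 ≈ -0.26341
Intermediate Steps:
R = 66970 (R = 185*362 = 66970)
R/j = 66970/(-254243) = 66970*(-1/254243) = -66970/254243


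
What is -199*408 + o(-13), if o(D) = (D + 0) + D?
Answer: -81218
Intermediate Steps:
o(D) = 2*D (o(D) = D + D = 2*D)
-199*408 + o(-13) = -199*408 + 2*(-13) = -81192 - 26 = -81218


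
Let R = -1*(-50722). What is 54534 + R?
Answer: 105256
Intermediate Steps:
R = 50722
54534 + R = 54534 + 50722 = 105256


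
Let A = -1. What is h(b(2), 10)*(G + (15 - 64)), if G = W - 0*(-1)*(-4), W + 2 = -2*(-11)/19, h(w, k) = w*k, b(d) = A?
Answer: 9470/19 ≈ 498.42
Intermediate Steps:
b(d) = -1
h(w, k) = k*w
W = -16/19 (W = -2 - 2*(-11)/19 = -2 + 22*(1/19) = -2 + 22/19 = -16/19 ≈ -0.84210)
G = -16/19 (G = -16/19 - 0*(-1)*(-4) = -16/19 - 0*(-4) = -16/19 - 1*0 = -16/19 + 0 = -16/19 ≈ -0.84210)
h(b(2), 10)*(G + (15 - 64)) = (10*(-1))*(-16/19 + (15 - 64)) = -10*(-16/19 - 49) = -10*(-947/19) = 9470/19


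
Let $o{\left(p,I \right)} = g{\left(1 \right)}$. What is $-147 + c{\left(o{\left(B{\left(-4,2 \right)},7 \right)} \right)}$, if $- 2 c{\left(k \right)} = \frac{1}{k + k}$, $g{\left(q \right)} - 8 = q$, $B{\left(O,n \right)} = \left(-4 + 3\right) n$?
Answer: $- \frac{5293}{36} \approx -147.03$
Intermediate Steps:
$B{\left(O,n \right)} = - n$
$g{\left(q \right)} = 8 + q$
$o{\left(p,I \right)} = 9$ ($o{\left(p,I \right)} = 8 + 1 = 9$)
$c{\left(k \right)} = - \frac{1}{4 k}$ ($c{\left(k \right)} = - \frac{1}{2 \left(k + k\right)} = - \frac{1}{2 \cdot 2 k} = - \frac{\frac{1}{2} \frac{1}{k}}{2} = - \frac{1}{4 k}$)
$-147 + c{\left(o{\left(B{\left(-4,2 \right)},7 \right)} \right)} = -147 - \frac{1}{4 \cdot 9} = -147 - \frac{1}{36} = - \frac{5293}{36}$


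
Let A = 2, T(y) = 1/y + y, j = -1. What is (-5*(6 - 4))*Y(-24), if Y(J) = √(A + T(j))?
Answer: 0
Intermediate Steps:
T(y) = y + 1/y
Y(J) = 0 (Y(J) = √(2 + (-1 + 1/(-1))) = √(2 + (-1 - 1)) = √(2 - 2) = √0 = 0)
(-5*(6 - 4))*Y(-24) = -5*(6 - 4)*0 = -5*2*0 = -10*0 = 0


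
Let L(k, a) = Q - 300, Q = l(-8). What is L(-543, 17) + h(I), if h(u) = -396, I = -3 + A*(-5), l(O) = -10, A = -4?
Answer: -706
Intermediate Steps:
Q = -10
L(k, a) = -310 (L(k, a) = -10 - 300 = -310)
I = 17 (I = -3 - 4*(-5) = -3 + 20 = 17)
L(-543, 17) + h(I) = -310 - 396 = -706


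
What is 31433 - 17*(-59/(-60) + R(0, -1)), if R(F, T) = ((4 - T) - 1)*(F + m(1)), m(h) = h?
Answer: 1880897/60 ≈ 31348.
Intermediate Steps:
R(F, T) = (1 + F)*(3 - T) (R(F, T) = ((4 - T) - 1)*(F + 1) = (3 - T)*(1 + F) = (1 + F)*(3 - T))
31433 - 17*(-59/(-60) + R(0, -1)) = 31433 - 17*(-59/(-60) + (3 - 1*(-1) + 3*0 - 1*0*(-1))) = 31433 - 17*(-59*(-1/60) + (3 + 1 + 0 + 0)) = 31433 - 17*(59/60 + 4) = 31433 - 17*299/60 = 31433 - 1*5083/60 = 31433 - 5083/60 = 1880897/60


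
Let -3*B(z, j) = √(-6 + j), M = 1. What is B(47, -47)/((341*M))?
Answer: -I*√53/1023 ≈ -0.0071164*I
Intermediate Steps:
B(z, j) = -√(-6 + j)/3
B(47, -47)/((341*M)) = (-√(-6 - 47)/3)/((341*1)) = -I*√53/3/341 = -I*√53/3*(1/341) = -I*√53/1023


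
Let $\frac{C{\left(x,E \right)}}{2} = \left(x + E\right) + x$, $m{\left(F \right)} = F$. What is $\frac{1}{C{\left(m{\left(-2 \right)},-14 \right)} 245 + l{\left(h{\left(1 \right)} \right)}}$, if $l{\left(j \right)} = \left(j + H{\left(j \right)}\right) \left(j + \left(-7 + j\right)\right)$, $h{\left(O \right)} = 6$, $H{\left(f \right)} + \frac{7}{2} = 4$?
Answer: $- \frac{2}{17575} \approx -0.0001138$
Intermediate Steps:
$H{\left(f \right)} = \frac{1}{2}$ ($H{\left(f \right)} = - \frac{7}{2} + 4 = \frac{1}{2}$)
$l{\left(j \right)} = \left(\frac{1}{2} + j\right) \left(-7 + 2 j\right)$ ($l{\left(j \right)} = \left(j + \frac{1}{2}\right) \left(j + \left(-7 + j\right)\right) = \left(\frac{1}{2} + j\right) \left(-7 + 2 j\right)$)
$C{\left(x,E \right)} = 2 E + 4 x$ ($C{\left(x,E \right)} = 2 \left(\left(x + E\right) + x\right) = 2 \left(\left(E + x\right) + x\right) = 2 \left(E + 2 x\right) = 2 E + 4 x$)
$\frac{1}{C{\left(m{\left(-2 \right)},-14 \right)} 245 + l{\left(h{\left(1 \right)} \right)}} = \frac{1}{\left(2 \left(-14\right) + 4 \left(-2\right)\right) 245 - \left(\frac{79}{2} - 72\right)} = \frac{1}{\left(-28 - 8\right) 245 - - \frac{65}{2}} = \frac{1}{\left(-36\right) 245 - - \frac{65}{2}} = \frac{1}{-8820 + \frac{65}{2}} = \frac{1}{- \frac{17575}{2}} = - \frac{2}{17575}$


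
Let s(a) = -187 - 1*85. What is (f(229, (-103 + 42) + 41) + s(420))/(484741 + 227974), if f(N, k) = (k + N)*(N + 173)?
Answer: 83746/712715 ≈ 0.11750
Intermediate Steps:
f(N, k) = (173 + N)*(N + k) (f(N, k) = (N + k)*(173 + N) = (173 + N)*(N + k))
s(a) = -272 (s(a) = -187 - 85 = -272)
(f(229, (-103 + 42) + 41) + s(420))/(484741 + 227974) = ((229² + 173*229 + 173*((-103 + 42) + 41) + 229*((-103 + 42) + 41)) - 272)/(484741 + 227974) = ((52441 + 39617 + 173*(-61 + 41) + 229*(-61 + 41)) - 272)/712715 = ((52441 + 39617 + 173*(-20) + 229*(-20)) - 272)*(1/712715) = ((52441 + 39617 - 3460 - 4580) - 272)*(1/712715) = (84018 - 272)*(1/712715) = 83746*(1/712715) = 83746/712715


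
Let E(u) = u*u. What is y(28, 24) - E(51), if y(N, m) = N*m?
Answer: -1929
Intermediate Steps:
E(u) = u**2
y(28, 24) - E(51) = 28*24 - 1*51**2 = 672 - 1*2601 = 672 - 2601 = -1929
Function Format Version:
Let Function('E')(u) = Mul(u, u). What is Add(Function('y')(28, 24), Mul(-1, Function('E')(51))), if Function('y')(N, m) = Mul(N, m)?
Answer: -1929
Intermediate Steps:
Function('E')(u) = Pow(u, 2)
Add(Function('y')(28, 24), Mul(-1, Function('E')(51))) = Add(Mul(28, 24), Mul(-1, Pow(51, 2))) = Add(672, Mul(-1, 2601)) = Add(672, -2601) = -1929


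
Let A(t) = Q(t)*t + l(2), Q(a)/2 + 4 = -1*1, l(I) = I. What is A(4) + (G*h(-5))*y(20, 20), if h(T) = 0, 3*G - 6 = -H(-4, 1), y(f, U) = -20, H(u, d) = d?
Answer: -38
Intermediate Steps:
Q(a) = -10 (Q(a) = -8 + 2*(-1*1) = -8 + 2*(-1) = -8 - 2 = -10)
A(t) = 2 - 10*t (A(t) = -10*t + 2 = 2 - 10*t)
G = 5/3 (G = 2 + (-1*1)/3 = 2 + (1/3)*(-1) = 2 - 1/3 = 5/3 ≈ 1.6667)
A(4) + (G*h(-5))*y(20, 20) = (2 - 10*4) + ((5/3)*0)*(-20) = (2 - 40) + 0*(-20) = -38 + 0 = -38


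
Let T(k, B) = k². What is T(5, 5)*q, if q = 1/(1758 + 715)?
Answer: 25/2473 ≈ 0.010109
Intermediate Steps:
q = 1/2473 ≈ 0.00040437
T(5, 5)*q = 5²*(1/2473) = 25*(1/2473) = 25/2473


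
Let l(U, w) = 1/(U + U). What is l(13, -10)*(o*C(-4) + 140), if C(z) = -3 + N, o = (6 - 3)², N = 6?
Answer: 167/26 ≈ 6.4231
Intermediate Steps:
o = 9 (o = 3² = 9)
C(z) = 3 (C(z) = -3 + 6 = 3)
l(U, w) = 1/(2*U)
l(13, -10)*(o*C(-4) + 140) = ((½)/13)*(9*3 + 140) = ((½)*(1/13))*(27 + 140) = (1/26)*167 = 167/26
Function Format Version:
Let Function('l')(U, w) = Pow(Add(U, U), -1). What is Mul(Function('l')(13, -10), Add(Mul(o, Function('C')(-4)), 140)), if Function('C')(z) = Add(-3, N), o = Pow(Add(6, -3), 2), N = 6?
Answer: Rational(167, 26) ≈ 6.4231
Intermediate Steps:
o = 9 (o = Pow(3, 2) = 9)
Function('C')(z) = 3 (Function('C')(z) = Add(-3, 6) = 3)
Function('l')(U, w) = Mul(Rational(1, 2), Pow(U, -1)) (Function('l')(U, w) = Pow(Mul(2, U), -1) = Mul(Rational(1, 2), Pow(U, -1)))
Mul(Function('l')(13, -10), Add(Mul(o, Function('C')(-4)), 140)) = Mul(Mul(Rational(1, 2), Pow(13, -1)), Add(Mul(9, 3), 140)) = Mul(Mul(Rational(1, 2), Rational(1, 13)), Add(27, 140)) = Mul(Rational(1, 26), 167) = Rational(167, 26)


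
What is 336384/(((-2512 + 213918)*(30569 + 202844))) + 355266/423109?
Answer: 8765355326748102/10439137482919951 ≈ 0.83966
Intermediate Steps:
336384/(((-2512 + 213918)*(30569 + 202844))) + 355266/423109 = 336384/((211406*233413)) + 355266*(1/423109) = 336384/49344908678 + 355266/423109 = 336384*(1/49344908678) + 355266/423109 = 168192/24672454339 + 355266/423109 = 8765355326748102/10439137482919951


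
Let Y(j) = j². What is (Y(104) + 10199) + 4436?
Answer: 25451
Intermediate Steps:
(Y(104) + 10199) + 4436 = (104² + 10199) + 4436 = (10816 + 10199) + 4436 = 21015 + 4436 = 25451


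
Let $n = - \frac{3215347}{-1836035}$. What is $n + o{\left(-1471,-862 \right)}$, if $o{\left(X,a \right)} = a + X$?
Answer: $- \frac{4280254308}{1836035} \approx -2331.3$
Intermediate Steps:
$o{\left(X,a \right)} = X + a$
$n = \frac{3215347}{1836035}$ ($n = \left(-3215347\right) \left(- \frac{1}{1836035}\right) = \frac{3215347}{1836035} \approx 1.7512$)
$n + o{\left(-1471,-862 \right)} = \frac{3215347}{1836035} - 2333 = - \frac{4280254308}{1836035}$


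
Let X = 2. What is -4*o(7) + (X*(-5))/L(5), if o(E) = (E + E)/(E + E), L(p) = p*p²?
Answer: -102/25 ≈ -4.0800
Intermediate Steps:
L(p) = p³
o(E) = 1 (o(E) = (2*E)/((2*E)) = (2*E)*(1/(2*E)) = 1)
-4*o(7) + (X*(-5))/L(5) = -4*1 + (2*(-5))/(5³) = -4 - 10/125 = -4 - 10*1/125 = -4 - 2/25 = -102/25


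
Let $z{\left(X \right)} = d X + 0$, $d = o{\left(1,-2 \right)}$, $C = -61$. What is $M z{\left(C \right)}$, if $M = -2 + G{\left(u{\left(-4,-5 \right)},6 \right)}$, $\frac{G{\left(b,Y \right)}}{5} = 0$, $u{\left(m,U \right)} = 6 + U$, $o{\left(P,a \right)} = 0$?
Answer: $0$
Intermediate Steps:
$d = 0$
$G{\left(b,Y \right)} = 0$ ($G{\left(b,Y \right)} = 5 \cdot 0 = 0$)
$z{\left(X \right)} = 0$ ($z{\left(X \right)} = 0 X + 0 = 0 + 0 = 0$)
$M = -2$ ($M = -2 + 0 = -2$)
$M z{\left(C \right)} = \left(-2\right) 0 = 0$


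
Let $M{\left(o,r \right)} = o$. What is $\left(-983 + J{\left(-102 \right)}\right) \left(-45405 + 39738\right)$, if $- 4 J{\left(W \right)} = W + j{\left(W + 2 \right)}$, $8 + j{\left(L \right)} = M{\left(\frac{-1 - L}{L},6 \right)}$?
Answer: $\frac{2165366367}{400} \approx 5.4134 \cdot 10^{6}$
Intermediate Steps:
$j{\left(L \right)} = -8 + \frac{-1 - L}{L}$
$J{\left(W \right)} = \frac{9}{4} - \frac{W}{4} + \frac{1}{4 \left(2 + W\right)}$ ($J{\left(W \right)} = - \frac{W - \left(9 + \frac{1}{W + 2}\right)}{4} = - \frac{W - \left(9 + \frac{1}{2 + W}\right)}{4} = - \frac{-9 + W - \frac{1}{2 + W}}{4} = \frac{9}{4} - \frac{W}{4} + \frac{1}{4 \left(2 + W\right)}$)
$\left(-983 + J{\left(-102 \right)}\right) \left(-45405 + 39738\right) = \left(-983 + \frac{19 - \left(-102\right)^{2} + 7 \left(-102\right)}{4 \left(2 - 102\right)}\right) \left(-45405 + 39738\right) = \left(-983 + \frac{19 - 10404 - 714}{4 \left(-100\right)}\right) \left(-5667\right) = \left(-983 + \frac{1}{4} \left(- \frac{1}{100}\right) \left(19 - 10404 - 714\right)\right) \left(-5667\right) = \left(-983 + \frac{1}{4} \left(- \frac{1}{100}\right) \left(-11099\right)\right) \left(-5667\right) = \left(-983 + \frac{11099}{400}\right) \left(-5667\right) = \left(- \frac{382101}{400}\right) \left(-5667\right) = \frac{2165366367}{400}$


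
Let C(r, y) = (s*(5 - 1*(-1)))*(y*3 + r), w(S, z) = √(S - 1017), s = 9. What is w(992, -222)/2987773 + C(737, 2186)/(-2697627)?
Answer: -131310/899209 + 5*I/2987773 ≈ -0.14603 + 1.6735e-6*I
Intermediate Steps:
w(S, z) = √(-1017 + S)
C(r, y) = 54*r + 162*y (C(r, y) = (9*(5 - 1*(-1)))*(y*3 + r) = (9*(5 + 1))*(3*y + r) = (9*6)*(r + 3*y) = 54*(r + 3*y) = 54*r + 162*y)
w(992, -222)/2987773 + C(737, 2186)/(-2697627) = √(-1017 + 992)/2987773 + (54*737 + 162*2186)/(-2697627) = √(-25)*(1/2987773) + (39798 + 354132)*(-1/2697627) = (5*I)*(1/2987773) + 393930*(-1/2697627) = 5*I/2987773 - 131310/899209 = -131310/899209 + 5*I/2987773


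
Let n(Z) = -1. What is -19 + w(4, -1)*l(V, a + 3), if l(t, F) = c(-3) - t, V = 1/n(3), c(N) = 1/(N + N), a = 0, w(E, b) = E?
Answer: -47/3 ≈ -15.667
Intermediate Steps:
c(N) = 1/(2*N)
V = -1 (V = 1/(-1) = -1)
l(t, F) = -1/6 - t (l(t, F) = (1/2)/(-3) - t = (1/2)*(-1/3) - t = -1/6 - t)
-19 + w(4, -1)*l(V, a + 3) = -19 + 4*(-1/6 - 1*(-1)) = -19 + 4*(-1/6 + 1) = -19 + 4*(5/6) = -19 + 10/3 = -47/3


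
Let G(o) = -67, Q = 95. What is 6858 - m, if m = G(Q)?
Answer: 6925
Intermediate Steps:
m = -67
6858 - m = 6858 - 1*(-67) = 6858 + 67 = 6925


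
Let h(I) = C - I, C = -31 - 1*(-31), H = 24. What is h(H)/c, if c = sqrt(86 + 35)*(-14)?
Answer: 12/77 ≈ 0.15584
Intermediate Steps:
C = 0 (C = -31 + 31 = 0)
h(I) = -I (h(I) = 0 - I = -I)
c = -154 (c = sqrt(121)*(-14) = 11*(-14) = -154)
h(H)/c = -1*24/(-154) = -24*(-1/154) = 12/77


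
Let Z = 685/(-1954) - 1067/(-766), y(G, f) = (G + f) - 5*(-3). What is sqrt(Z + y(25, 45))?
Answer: sqrt(12047560828817)/374191 ≈ 9.2759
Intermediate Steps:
y(G, f) = 15 + G + f (y(G, f) = (G + f) + 15 = 15 + G + f)
Z = 390052/374191 (Z = 685*(-1/1954) - 1067*(-1/766) = -685/1954 + 1067/766 = 390052/374191 ≈ 1.0424)
sqrt(Z + y(25, 45)) = sqrt(390052/374191 + (15 + 25 + 45)) = sqrt(390052/374191 + 85) = sqrt(32196287/374191) = sqrt(12047560828817)/374191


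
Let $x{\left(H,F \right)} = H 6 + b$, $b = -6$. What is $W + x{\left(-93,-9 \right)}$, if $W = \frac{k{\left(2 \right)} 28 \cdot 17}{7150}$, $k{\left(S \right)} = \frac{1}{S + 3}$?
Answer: $- \frac{10081262}{17875} \approx -563.99$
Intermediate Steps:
$x{\left(H,F \right)} = -6 + 6 H$ ($x{\left(H,F \right)} = H 6 - 6 = 6 H - 6 = -6 + 6 H$)
$k{\left(S \right)} = \frac{1}{3 + S}$
$W = \frac{238}{17875}$ ($W = \frac{\frac{1}{3 + 2} \cdot 28 \cdot 17}{7150} = \frac{1}{5} \cdot 28 \cdot 17 \cdot \frac{1}{7150} = \frac{28}{5} \cdot 17 \cdot \frac{1}{7150} = \frac{476}{5} \cdot \frac{1}{7150} = \frac{238}{17875} \approx 0.013315$)
$W + x{\left(-93,-9 \right)} = \frac{238}{17875} + \left(-6 + 6 \left(-93\right)\right) = \frac{238}{17875} - 564 = - \frac{10081262}{17875}$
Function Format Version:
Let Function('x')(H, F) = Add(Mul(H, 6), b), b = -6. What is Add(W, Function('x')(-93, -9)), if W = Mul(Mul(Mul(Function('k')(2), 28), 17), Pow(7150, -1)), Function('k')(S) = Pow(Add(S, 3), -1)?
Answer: Rational(-10081262, 17875) ≈ -563.99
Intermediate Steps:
Function('x')(H, F) = Add(-6, Mul(6, H)) (Function('x')(H, F) = Add(Mul(H, 6), -6) = Add(Mul(6, H), -6) = Add(-6, Mul(6, H)))
Function('k')(S) = Pow(Add(3, S), -1)
W = Rational(238, 17875) (W = Mul(Mul(Mul(Pow(Add(3, 2), -1), 28), 17), Pow(7150, -1)) = Mul(Mul(Mul(Pow(5, -1), 28), 17), Rational(1, 7150)) = Mul(Mul(Mul(Rational(1, 5), 28), 17), Rational(1, 7150)) = Mul(Mul(Rational(28, 5), 17), Rational(1, 7150)) = Mul(Rational(476, 5), Rational(1, 7150)) = Rational(238, 17875) ≈ 0.013315)
Add(W, Function('x')(-93, -9)) = Add(Rational(238, 17875), Add(-6, Mul(6, -93))) = Add(Rational(238, 17875), Add(-6, -558)) = Add(Rational(238, 17875), -564) = Rational(-10081262, 17875)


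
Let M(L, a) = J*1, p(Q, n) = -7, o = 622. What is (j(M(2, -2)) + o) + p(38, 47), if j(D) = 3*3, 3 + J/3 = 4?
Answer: 624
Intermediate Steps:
J = 3 (J = -9 + 3*4 = -9 + 12 = 3)
M(L, a) = 3 (M(L, a) = 3*1 = 3)
j(D) = 9
(j(M(2, -2)) + o) + p(38, 47) = (9 + 622) - 7 = 631 - 7 = 624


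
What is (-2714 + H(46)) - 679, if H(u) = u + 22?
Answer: -3325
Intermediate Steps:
H(u) = 22 + u
(-2714 + H(46)) - 679 = (-2714 + (22 + 46)) - 679 = (-2714 + 68) - 679 = -2646 - 679 = -3325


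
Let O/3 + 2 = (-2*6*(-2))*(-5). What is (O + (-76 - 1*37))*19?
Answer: -9101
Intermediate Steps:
O = -366 (O = -6 + 3*((-2*6*(-2))*(-5)) = -6 + 3*(-12*(-2)*(-5)) = -6 + 3*(24*(-5)) = -6 + 3*(-120) = -6 - 360 = -366)
(O + (-76 - 1*37))*19 = (-366 + (-76 - 1*37))*19 = (-366 + (-76 - 37))*19 = (-366 - 113)*19 = -479*19 = -9101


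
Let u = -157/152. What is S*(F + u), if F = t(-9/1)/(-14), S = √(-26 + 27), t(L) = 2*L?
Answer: 269/1064 ≈ 0.25282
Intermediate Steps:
u = -157/152 (u = -157*1/152 = -157/152 ≈ -1.0329)
S = 1 (S = √1 = 1)
F = 9/7 (F = (2*(-9/1))/(-14) = (2*(-9*1))*(-1/14) = (2*(-9))*(-1/14) = -18*(-1/14) = 9/7 ≈ 1.2857)
S*(F + u) = 1*(9/7 - 157/152) = 1*(269/1064) = 269/1064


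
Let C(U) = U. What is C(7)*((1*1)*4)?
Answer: 28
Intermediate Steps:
C(7)*((1*1)*4) = 7*((1*1)*4) = 7*(1*4) = 7*4 = 28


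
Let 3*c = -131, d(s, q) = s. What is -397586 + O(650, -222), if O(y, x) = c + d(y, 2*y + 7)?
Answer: -1190939/3 ≈ -3.9698e+5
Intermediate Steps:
c = -131/3 (c = (⅓)*(-131) = -131/3 ≈ -43.667)
O(y, x) = -131/3 + y
-397586 + O(650, -222) = -397586 + (-131/3 + 650) = -397586 + 1819/3 = -1190939/3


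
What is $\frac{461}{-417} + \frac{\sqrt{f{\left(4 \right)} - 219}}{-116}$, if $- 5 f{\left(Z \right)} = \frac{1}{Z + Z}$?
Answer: $- \frac{461}{417} - \frac{i \sqrt{87610}}{2320} \approx -1.1055 - 0.12758 i$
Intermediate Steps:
$f{\left(Z \right)} = - \frac{1}{10 Z}$ ($f{\left(Z \right)} = - \frac{1}{5 \left(Z + Z\right)} = - \frac{1}{5 \cdot 2 Z} = - \frac{\frac{1}{2} \frac{1}{Z}}{5} = - \frac{1}{10 Z}$)
$\frac{461}{-417} + \frac{\sqrt{f{\left(4 \right)} - 219}}{-116} = \frac{461}{-417} + \frac{\sqrt{- \frac{1}{10 \cdot 4} - 219}}{-116} = 461 \left(- \frac{1}{417}\right) + \sqrt{\left(- \frac{1}{10}\right) \frac{1}{4} - 219} \left(- \frac{1}{116}\right) = - \frac{461}{417} + \sqrt{- \frac{1}{40} - 219} \left(- \frac{1}{116}\right) = - \frac{461}{417} + \sqrt{- \frac{8761}{40}} \left(- \frac{1}{116}\right) = - \frac{461}{417} + \frac{i \sqrt{87610}}{20} \left(- \frac{1}{116}\right) = - \frac{461}{417} - \frac{i \sqrt{87610}}{2320}$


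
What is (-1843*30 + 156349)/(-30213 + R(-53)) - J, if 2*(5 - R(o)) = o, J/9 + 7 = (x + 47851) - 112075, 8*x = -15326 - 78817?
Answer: 330299829653/482904 ≈ 6.8399e+5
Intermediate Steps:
x = -94143/8 (x = (-15326 - 78817)/8 = (⅛)*(-94143) = -94143/8 ≈ -11768.)
J = -5471919/8 (J = -63 + 9*((-94143/8 + 47851) - 112075) = -63 + 9*(288665/8 - 112075) = -63 + 9*(-607935/8) = -63 - 5471415/8 = -5471919/8 ≈ -6.8399e+5)
R(o) = 5 - o/2
(-1843*30 + 156349)/(-30213 + R(-53)) - J = (-1843*30 + 156349)/(-30213 + (5 - ½*(-53))) - 1*(-5471919/8) = (-55290 + 156349)/(-30213 + (5 + 53/2)) + 5471919/8 = 101059/(-30213 + 63/2) + 5471919/8 = 101059/(-60363/2) + 5471919/8 = 101059*(-2/60363) + 5471919/8 = -202118/60363 + 5471919/8 = 330299829653/482904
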